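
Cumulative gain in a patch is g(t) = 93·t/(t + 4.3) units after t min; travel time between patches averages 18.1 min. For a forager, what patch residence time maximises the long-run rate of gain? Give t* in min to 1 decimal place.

8.8 min

Optimal t* satisfies g'(t*) = g(t*)/(T + t*).
g'(t) = 93·4.3/(t + 4.3)². Setting 93·4.3/(t+4.3)² = 93t/[(t+4.3)(18.1+t)] gives 4.3(18.1+t) = t(t+4.3), so t² = 4.3×18.1 = 77.83.
t* = √77.83 = 8.822 min.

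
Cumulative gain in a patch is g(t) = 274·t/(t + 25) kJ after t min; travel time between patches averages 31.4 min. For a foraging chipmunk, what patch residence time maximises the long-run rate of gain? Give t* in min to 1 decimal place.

Maximise g(t)/(T+t): set derivative to zero → g'(t)(T+t) = g(t).
g'(t) = 274·25/(t + 25)². Setting 274·25/(t+25)² = 274t/[(t+25)(31.4+t)] gives 25(31.4+t) = t(t+25), so t² = 25×31.4 = 785.
t* = √785 = 28.02 min.

28.0 min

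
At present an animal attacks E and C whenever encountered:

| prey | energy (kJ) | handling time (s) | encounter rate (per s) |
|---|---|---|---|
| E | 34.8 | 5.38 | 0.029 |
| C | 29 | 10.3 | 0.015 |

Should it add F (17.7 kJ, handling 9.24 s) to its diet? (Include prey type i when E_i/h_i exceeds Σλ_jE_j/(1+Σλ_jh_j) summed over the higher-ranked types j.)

Yes

On E and C alone, R = ΣλE/(1+Σλh) = 1.444/1.311 = 1.102 kJ/s.
Profitability of F: 17.7/9.24 = 1.916 kJ/s.
1.916 > 1.102, so adding F raises the average — include it.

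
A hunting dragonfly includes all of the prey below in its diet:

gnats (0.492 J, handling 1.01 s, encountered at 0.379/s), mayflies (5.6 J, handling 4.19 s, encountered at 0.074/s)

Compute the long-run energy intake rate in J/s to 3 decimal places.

0.355 J/s

R = (0.379×0.492 + 0.074×5.6) / (1 + 0.379×1.01 + 0.074×4.19) = 0.6009/1.693 = 0.3549 J/s.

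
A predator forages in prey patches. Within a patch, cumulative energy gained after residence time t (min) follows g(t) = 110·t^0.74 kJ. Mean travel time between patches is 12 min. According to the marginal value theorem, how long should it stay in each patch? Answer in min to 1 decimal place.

By the marginal value theorem, leave when the instantaneous gain rate g'(t) equals the habitat-wide average g(t)/(T + t).
g'(t) = 0.74·110·t^-0.26. Setting 0.74·110·t^-0.26 = 110·t^0.74/(12+t) gives 0.74(12+t) = t, so 0.26·t = 0.74×12.
t* = 0.74×12/0.26 = 34.15 min.

34.2 min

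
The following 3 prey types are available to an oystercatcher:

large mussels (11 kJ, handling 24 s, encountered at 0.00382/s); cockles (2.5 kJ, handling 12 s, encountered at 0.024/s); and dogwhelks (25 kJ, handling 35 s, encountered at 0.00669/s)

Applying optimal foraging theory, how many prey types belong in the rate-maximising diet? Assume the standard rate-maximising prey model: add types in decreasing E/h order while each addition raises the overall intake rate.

3

Profitabilities (E/h, kJ/s): dogwhelks 0.714, large mussels 0.458, cockles 0.208. Add prey in this order while the next type's profitability exceeds the intake rate on those already taken.
Rate on top 1: 0.1355. large mussels: 0.458 > 0.1355 → include.
Rate on top 2: 0.1578. cockles: 0.208 > 0.1578 → include.
Optimal diet: dogwhelks, large mussels, cockles — 3 of 3 types.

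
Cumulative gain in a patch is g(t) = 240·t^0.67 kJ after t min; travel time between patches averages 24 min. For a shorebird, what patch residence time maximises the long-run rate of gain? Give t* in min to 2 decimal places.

Optimal t* satisfies g'(t*) = g(t*)/(T + t*).
g'(t) = 0.67·240·t^-0.33. Setting 0.67·240·t^-0.33 = 240·t^0.67/(24+t) gives 0.67(24+t) = t, so 0.33·t = 0.67×24.
t* = 0.67×24/0.33 = 48.73 min.

48.73 min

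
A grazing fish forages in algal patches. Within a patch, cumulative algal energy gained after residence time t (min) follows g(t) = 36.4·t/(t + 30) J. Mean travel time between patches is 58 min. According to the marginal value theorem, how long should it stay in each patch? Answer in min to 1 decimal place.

By the marginal value theorem, leave when the instantaneous gain rate g'(t) equals the habitat-wide average g(t)/(T + t).
g'(t) = 36.4·30/(t + 30)². Setting 36.4·30/(t+30)² = 36.4t/[(t+30)(58+t)] gives 30(58+t) = t(t+30), so t² = 30×58 = 1740.
t* = √1740 = 41.71 min.

41.7 min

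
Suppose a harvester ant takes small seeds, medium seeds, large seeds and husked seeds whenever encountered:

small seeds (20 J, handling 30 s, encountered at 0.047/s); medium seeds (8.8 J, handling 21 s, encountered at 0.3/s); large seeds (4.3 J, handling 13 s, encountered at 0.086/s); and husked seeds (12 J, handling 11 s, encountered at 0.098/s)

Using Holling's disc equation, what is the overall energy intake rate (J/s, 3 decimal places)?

0.470 J/s

Energy encountered per unit search time: 0.047×20 + 0.3×8.8 + 0.086×4.3 + 0.098×12 = 5.126 J/s.
Handling time per unit search time: 0.047×30 + 0.3×21 + 0.086×13 + 0.098×11 = 9.906.
Rate = 5.126/(1 + 9.906) = 0.47 J/s.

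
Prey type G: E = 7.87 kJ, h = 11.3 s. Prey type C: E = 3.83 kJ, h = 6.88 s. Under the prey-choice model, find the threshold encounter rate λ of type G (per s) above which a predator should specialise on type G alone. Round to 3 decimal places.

The zero-one rule: include type C iff E₂/h₂ > λE₁/(1+λh₁). Equality gives the switch point.
λE₁h₂ = E₂ + λE₂h₁ ⇒ λ = E₂/(E₁h₂ − E₂h₁) = 3.83/(54.15 − 43.28) = 0.3525 per s.

0.352 per s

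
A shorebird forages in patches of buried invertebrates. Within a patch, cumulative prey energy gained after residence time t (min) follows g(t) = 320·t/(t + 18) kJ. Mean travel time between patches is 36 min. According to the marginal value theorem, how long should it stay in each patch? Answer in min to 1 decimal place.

Maximise g(t)/(T+t): set derivative to zero → g'(t)(T+t) = g(t).
g'(t) = 320·18/(t + 18)². Setting 320·18/(t+18)² = 320t/[(t+18)(36+t)] gives 18(36+t) = t(t+18), so t² = 18×36 = 648.
t* = √648 = 25.46 min.

25.5 min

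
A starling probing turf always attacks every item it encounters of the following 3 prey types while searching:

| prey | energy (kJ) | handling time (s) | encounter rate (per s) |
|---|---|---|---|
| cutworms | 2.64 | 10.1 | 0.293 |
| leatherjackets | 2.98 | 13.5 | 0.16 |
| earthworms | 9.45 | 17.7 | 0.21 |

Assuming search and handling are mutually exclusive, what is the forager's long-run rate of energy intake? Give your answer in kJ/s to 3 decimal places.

R = (0.293×2.64 + 0.16×2.98 + 0.21×9.45) / (1 + 0.293×10.1 + 0.16×13.5 + 0.21×17.7) = 3.235/9.836 = 0.3289 kJ/s.

0.329 kJ/s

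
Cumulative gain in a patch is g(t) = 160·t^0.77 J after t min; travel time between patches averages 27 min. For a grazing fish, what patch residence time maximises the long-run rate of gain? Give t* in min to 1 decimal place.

Maximise g(t)/(T+t): set derivative to zero → g'(t)(T+t) = g(t).
g'(t) = 0.77·160·t^-0.23. Setting 0.77·160·t^-0.23 = 160·t^0.77/(27+t) gives 0.77(27+t) = t, so 0.23·t = 0.77×27.
t* = 0.77×27/0.23 = 90.39 min.

90.4 min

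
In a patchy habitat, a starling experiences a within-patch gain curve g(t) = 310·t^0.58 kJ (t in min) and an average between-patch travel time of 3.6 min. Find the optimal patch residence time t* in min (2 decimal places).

4.97 min

Maximise g(t)/(T+t): set derivative to zero → g'(t)(T+t) = g(t).
g'(t) = 0.58·310·t^-0.42. Setting 0.58·310·t^-0.42 = 310·t^0.58/(3.6+t) gives 0.58(3.6+t) = t, so 0.42·t = 0.58×3.6.
t* = 0.58×3.6/0.42 = 4.971 min.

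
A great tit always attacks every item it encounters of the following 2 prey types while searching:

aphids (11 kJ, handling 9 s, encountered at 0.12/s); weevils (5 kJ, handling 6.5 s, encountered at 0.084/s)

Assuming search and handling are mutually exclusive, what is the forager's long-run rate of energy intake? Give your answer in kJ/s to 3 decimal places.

R = (0.12×11 + 0.084×5) / (1 + 0.12×9 + 0.084×6.5) = 1.74/2.626 = 0.6626 kJ/s.

0.663 kJ/s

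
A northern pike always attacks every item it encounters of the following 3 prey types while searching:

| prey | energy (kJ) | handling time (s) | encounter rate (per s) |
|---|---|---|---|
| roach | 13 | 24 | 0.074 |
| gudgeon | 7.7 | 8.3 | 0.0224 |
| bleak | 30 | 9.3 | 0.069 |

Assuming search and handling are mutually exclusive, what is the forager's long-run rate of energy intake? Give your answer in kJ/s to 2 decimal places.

R = (0.074×13 + 0.0224×7.7 + 0.069×30) / (1 + 0.074×24 + 0.0224×8.3 + 0.069×9.3) = 3.204/3.604 = 0.8892 kJ/s.

0.89 kJ/s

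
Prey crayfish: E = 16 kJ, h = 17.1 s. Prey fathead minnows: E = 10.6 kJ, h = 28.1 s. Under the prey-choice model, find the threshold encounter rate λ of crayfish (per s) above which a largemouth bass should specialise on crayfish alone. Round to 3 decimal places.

0.040 per s

Drop fathead minnows once their profitability E₂/h₂ falls below the rate achievable on crayfish alone: E₂/h₂ = λE₁/(1 + λh₁).
Solve for λ: λE₁h₂ = E₂(1 + λh₁) → λ(E₁h₂ − E₂h₁) = E₂ → λ = E₂/(E₁h₂ − E₂h₁).
λ = 10.6/(16×28.1 − 10.6×17.1) = 10.6/268.3 = 0.0395 per s.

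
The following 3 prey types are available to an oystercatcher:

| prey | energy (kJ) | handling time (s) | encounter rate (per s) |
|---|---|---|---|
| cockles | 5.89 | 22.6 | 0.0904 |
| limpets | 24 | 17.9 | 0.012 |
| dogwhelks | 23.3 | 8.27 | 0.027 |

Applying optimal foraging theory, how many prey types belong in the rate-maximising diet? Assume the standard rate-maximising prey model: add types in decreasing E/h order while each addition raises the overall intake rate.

2

E/h in descending order: dogwhelks 2.82, limpets 1.34, cockles 0.261 kJ/s. The optimal diet is the largest prefix of this list for which every included type satisfies E_i/h_i > R on the types above it.
Rate on top 1: 0.5143. limpets: 1.34 > 0.5143 → include.
Rate on top 2: 0.6377. cockles: 0.261 < 0.6377 → exclude; stop.
Optimal diet: dogwhelks, limpets — 2 of 3 types.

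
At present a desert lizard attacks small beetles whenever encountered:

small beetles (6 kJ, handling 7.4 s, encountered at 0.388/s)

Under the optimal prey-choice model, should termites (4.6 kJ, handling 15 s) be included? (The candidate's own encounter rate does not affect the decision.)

On small beetles alone, R = ΣλE/(1+Σλh) = 2.328/3.871 = 0.6014 kJ/s.
termites: E/h = 4.6/15 = 0.3067 kJ/s.
0.3067 < 0.6014, so adding termites would lower the average — exclude it.

No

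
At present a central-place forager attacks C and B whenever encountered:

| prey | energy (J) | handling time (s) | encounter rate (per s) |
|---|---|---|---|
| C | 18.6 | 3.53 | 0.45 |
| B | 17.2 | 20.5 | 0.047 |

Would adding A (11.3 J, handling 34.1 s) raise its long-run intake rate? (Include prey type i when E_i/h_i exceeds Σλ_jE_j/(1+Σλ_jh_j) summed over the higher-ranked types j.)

No

On C and B alone, R = ΣλE/(1+Σλh) = 9.178/3.552 = 2.584 J/s.
A: E/h = 11.3/34.1 = 0.3314 J/s.
0.3314 < 2.584, so adding A would lower the average — exclude it.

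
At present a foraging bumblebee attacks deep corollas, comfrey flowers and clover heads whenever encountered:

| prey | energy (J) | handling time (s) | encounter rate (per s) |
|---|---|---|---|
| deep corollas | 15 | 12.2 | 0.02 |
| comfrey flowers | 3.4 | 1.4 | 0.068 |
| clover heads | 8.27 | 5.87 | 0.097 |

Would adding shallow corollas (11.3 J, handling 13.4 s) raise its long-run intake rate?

Intake rate on the current diet: R = (0.02×15 + 0.068×3.4 + 0.097×8.27) / (1 + 0.02×12.2 + 0.068×1.4 + 0.097×5.87) = 1.333/1.909 = 0.6986 J/s.
Profitability of shallow corollas: 11.3/13.4 = 0.8433 J/s.
0.8433 > 0.6986, so adding shallow corollas raises the average — include it.

Yes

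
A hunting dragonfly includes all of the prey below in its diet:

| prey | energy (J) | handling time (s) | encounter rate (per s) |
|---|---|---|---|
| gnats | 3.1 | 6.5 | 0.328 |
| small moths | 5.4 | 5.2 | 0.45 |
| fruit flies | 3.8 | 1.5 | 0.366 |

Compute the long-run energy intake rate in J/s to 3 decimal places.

0.803 J/s

R = (0.328×3.1 + 0.45×5.4 + 0.366×3.8) / (1 + 0.328×6.5 + 0.45×5.2 + 0.366×1.5) = 4.838/6.021 = 0.8035 J/s.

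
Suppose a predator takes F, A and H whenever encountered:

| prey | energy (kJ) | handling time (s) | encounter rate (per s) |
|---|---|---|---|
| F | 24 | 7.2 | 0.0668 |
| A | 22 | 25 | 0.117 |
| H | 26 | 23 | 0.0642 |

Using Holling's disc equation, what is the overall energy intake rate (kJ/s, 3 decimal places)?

R = Σλ_iE_i / (1 + Σλ_ih_i)
Numerator: 0.0668×24 + 0.117×22 + 0.0642×26 = 5.846
Denominator: 1 + 0.0668×7.2 + 0.117×25 + 0.0642×23 = 5.883
R = 5.846/5.883 = 0.9939 kJ/s

0.994 kJ/s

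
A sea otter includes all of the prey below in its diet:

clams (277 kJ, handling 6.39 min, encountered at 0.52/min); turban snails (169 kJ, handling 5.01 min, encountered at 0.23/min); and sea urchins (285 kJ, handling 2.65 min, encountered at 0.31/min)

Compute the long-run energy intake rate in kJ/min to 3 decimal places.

R = (0.52×277 + 0.23×169 + 0.31×285) / (1 + 0.52×6.39 + 0.23×5.01 + 0.31×2.65) = 271.3/6.297 = 43.08 kJ/min.

43.080 kJ/min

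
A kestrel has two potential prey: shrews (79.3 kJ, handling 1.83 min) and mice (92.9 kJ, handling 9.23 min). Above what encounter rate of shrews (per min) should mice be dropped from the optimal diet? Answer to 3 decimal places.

At the threshold, the rate on shrews alone equals the profitability of mice: λ·79.3/(1 + λ·1.83) = 92.9/9.23 = 10.07.
Rearranging, λ(79.3 − 10.07×1.83) = 10.07, so λ = 10.07/60.88 = 0.1653 per min.

0.165 per min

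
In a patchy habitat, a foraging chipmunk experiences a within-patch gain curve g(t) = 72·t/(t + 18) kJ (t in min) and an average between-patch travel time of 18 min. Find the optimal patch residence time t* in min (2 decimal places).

Maximise g(t)/(T+t): set derivative to zero → g'(t)(T+t) = g(t).
g'(t) = 72·18/(t + 18)². Setting 72·18/(t+18)² = 72t/[(t+18)(18+t)] gives 18(18+t) = t(t+18), so t² = 18×18 = 324.
t* = √324 = 18 min.

18.00 min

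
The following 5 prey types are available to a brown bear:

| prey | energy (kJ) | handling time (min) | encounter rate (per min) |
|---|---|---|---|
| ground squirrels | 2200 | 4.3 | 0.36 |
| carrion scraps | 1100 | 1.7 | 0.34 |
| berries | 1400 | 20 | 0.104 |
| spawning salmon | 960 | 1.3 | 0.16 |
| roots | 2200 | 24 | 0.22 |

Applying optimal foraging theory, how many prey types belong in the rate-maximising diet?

E/h in descending order: spawning salmon 738, carrion scraps 647, ground squirrels 512, roots 91.7, berries 70 kJ/min. The optimal diet is the largest prefix of this list for which every included type satisfies E_i/h_i > R on the types above it.
Rate on top 1: 127.2. carrion scraps: 647 > 127.2 → include.
Rate on top 2: 295.4. ground squirrels: 512 > 295.4 → include.
Rate on top 3: 395.8. roots: 91.7 < 395.8 → exclude; stop.
Optimal diet: spawning salmon, carrion scraps, ground squirrels — 3 of 5 types.

3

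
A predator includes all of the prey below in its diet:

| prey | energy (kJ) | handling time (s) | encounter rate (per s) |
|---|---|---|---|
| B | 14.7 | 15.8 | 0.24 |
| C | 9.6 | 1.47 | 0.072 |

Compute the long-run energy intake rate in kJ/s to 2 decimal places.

0.86 kJ/s

R = (0.24×14.7 + 0.072×9.6) / (1 + 0.24×15.8 + 0.072×1.47) = 4.219/4.898 = 0.8614 kJ/s.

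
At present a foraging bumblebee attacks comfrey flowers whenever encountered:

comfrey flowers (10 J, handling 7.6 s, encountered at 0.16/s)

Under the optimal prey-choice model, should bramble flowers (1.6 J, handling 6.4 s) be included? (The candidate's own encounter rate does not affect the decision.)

No

Current rate: (0.16×10)/(1 + 0.16×7.6) = 0.722 J/s.
bramble flowers: E/h = 1.6/6.4 = 0.25 J/s.
Since 0.25 < R, time spent handling bramble flowers is better spent searching.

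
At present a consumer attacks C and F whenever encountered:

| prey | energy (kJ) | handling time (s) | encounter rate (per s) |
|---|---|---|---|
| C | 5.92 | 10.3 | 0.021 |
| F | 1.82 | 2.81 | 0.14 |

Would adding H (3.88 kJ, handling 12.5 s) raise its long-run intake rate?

Intake rate on the current diet: R = (0.021×5.92 + 0.14×1.82) / (1 + 0.021×10.3 + 0.14×2.81) = 0.3791/1.61 = 0.2355 kJ/s.
H: E/h = 3.88/12.5 = 0.3104 kJ/s.
0.3104 > 0.2355, so adding H raises the average — include it.

Yes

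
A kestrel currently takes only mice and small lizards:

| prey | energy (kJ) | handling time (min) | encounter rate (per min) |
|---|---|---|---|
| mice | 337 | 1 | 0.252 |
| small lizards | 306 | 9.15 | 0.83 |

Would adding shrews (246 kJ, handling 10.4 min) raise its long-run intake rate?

On mice and small lizards alone, R = ΣλE/(1+Σλh) = 338.9/8.846 = 38.31 kJ/min.
shrews: E/h = 246/10.4 = 23.65 kJ/min.
Since 23.65 < R, time spent handling shrews is better spent searching.

No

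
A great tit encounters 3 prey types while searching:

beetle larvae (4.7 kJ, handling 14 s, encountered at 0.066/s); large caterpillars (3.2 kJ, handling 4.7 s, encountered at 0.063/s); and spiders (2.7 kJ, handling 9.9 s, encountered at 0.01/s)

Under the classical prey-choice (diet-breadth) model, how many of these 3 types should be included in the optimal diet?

Profitabilities (E/h, kJ/s): large caterpillars 0.681, beetle larvae 0.336, spiders 0.273. Add prey in this order while the next type's profitability exceeds the intake rate on those already taken.
Rate on top 1: 0.1555. beetle larvae: 0.336 > 0.1555 → include.
Rate on top 2: 0.2305. spiders: 0.273 > 0.2305 → include.
Optimal diet: large caterpillars, beetle larvae, spiders — 3 of 3 types.

3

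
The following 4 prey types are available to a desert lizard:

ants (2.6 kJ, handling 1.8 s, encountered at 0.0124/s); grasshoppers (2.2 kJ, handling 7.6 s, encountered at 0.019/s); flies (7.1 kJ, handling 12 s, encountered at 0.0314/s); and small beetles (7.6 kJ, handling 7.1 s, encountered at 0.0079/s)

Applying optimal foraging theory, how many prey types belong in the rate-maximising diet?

E/h in descending order: ants 1.44, small beetles 1.07, flies 0.592, grasshoppers 0.289 kJ/s. The optimal diet is the largest prefix of this list for which every included type satisfies E_i/h_i > R on the types above it.
Rate on top 1: 0.03154. small beetles: 1.07 > 0.03154 → include.
Rate on top 2: 0.08557. flies: 0.592 > 0.08557 → include.
Rate on top 3: 0.2166. grasshoppers: 0.289 > 0.2166 → include.
Optimal diet: ants, small beetles, flies, grasshoppers — 4 of 4 types.

4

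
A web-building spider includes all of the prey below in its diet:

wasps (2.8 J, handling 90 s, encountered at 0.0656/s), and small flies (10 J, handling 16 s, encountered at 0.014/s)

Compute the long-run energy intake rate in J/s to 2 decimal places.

Energy encountered per unit search time: 0.0656×2.8 + 0.014×10 = 0.3237 J/s.
Handling time per unit search time: 0.0656×90 + 0.014×16 = 6.128.
Rate = 0.3237/(1 + 6.128) = 0.04541 J/s.

0.05 J/s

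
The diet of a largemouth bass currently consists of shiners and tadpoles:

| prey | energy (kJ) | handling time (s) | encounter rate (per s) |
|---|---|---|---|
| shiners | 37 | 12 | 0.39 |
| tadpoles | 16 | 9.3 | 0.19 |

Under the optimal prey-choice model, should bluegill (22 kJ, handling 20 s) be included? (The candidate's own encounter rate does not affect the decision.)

On shiners and tadpoles alone, R = ΣλE/(1+Σλh) = 17.47/7.447 = 2.346 kJ/s.
Profitability of bluegill: 22/20 = 1.1 kJ/s.
1.1 < 2.346, so adding bluegill would lower the average — exclude it.

No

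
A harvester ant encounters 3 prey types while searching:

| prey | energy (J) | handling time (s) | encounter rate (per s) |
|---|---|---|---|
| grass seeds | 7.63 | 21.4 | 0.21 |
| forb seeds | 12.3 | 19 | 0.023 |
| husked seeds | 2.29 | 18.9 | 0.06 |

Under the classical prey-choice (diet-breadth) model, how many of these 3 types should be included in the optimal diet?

2

E/h in descending order: forb seeds 0.647, grass seeds 0.357, husked seeds 0.121 J/s. The optimal diet is the largest prefix of this list for which every included type satisfies E_i/h_i > R on the types above it.
Rate on top 1: 0.1969. grass seeds: 0.357 > 0.1969 → include.
Rate on top 2: 0.3179. husked seeds: 0.121 < 0.3179 → exclude; stop.
Optimal diet: forb seeds, grass seeds — 2 of 3 types.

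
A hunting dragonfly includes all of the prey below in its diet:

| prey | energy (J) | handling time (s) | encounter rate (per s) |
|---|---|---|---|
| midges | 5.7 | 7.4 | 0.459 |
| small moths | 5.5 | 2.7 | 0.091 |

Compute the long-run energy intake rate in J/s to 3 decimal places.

Energy encountered per unit search time: 0.459×5.7 + 0.091×5.5 = 3.117 J/s.
Handling time per unit search time: 0.459×7.4 + 0.091×2.7 = 3.642.
Rate = 3.117/(1 + 3.642) = 0.6714 J/s.

0.671 J/s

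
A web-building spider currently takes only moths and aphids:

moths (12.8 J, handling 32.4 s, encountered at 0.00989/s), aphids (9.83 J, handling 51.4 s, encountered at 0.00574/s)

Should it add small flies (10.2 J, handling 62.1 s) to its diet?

Yes

Intake rate on the current diet: R = (0.00989×12.8 + 0.00574×9.83) / (1 + 0.00989×32.4 + 0.00574×51.4) = 0.183/1.615 = 0.1133 J/s.
small flies: E/h = 10.2/62.1 = 0.1643 J/s.
0.1643 > 0.1133, so adding small flies raises the average — include it.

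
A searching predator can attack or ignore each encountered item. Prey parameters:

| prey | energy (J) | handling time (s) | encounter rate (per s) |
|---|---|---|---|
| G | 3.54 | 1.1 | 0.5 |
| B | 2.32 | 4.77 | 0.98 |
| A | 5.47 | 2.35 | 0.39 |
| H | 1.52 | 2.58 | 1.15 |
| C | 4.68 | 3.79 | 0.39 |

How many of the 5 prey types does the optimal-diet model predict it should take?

Profitabilities (E/h, J/s): G 3.22, A 2.33, C 1.23, H 0.589, B 0.486. Add prey in this order while the next type's profitability exceeds the intake rate on those already taken.
Rate on top 1: 1.142. A: 2.33 > 1.142 → include.
Rate on top 2: 1.583. C: 1.23 < 1.583 → exclude; stop.
Optimal diet: G, A — 2 of 5 types.

2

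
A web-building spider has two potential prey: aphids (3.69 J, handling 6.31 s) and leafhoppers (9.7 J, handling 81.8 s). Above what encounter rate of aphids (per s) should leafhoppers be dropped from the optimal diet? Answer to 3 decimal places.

0.040 per s

At the threshold, the rate on aphids alone equals the profitability of leafhoppers: λ·3.69/(1 + λ·6.31) = 9.7/81.8 = 0.1186.
Rearranging, λ(3.69 − 0.1186×6.31) = 0.1186, so λ = 0.1186/2.942 = 0.04031 per s.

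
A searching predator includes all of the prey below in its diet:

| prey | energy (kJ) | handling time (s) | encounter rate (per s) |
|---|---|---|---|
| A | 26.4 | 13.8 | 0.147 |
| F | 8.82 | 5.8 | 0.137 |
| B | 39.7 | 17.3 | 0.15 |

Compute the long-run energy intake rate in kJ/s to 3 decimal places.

R = Σλ_iE_i / (1 + Σλ_ih_i)
Numerator: 0.147×26.4 + 0.137×8.82 + 0.15×39.7 = 11.04
Denominator: 1 + 0.147×13.8 + 0.137×5.8 + 0.15×17.3 = 6.418
R = 11.04/6.418 = 1.721 kJ/s

1.721 kJ/s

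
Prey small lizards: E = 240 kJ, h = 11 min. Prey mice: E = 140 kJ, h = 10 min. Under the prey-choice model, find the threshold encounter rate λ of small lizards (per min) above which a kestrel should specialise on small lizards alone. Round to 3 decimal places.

0.163 per min

The zero-one rule: include mice iff E₂/h₂ > λE₁/(1+λh₁). Equality gives the switch point.
λE₁h₂ = E₂ + λE₂h₁ ⇒ λ = E₂/(E₁h₂ − E₂h₁) = 140/(2400 − 1540) = 0.1628 per min.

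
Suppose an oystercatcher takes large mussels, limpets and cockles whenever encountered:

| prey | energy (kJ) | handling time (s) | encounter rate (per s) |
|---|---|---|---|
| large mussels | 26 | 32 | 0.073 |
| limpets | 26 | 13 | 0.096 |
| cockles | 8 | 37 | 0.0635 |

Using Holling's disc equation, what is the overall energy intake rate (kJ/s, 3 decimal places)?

0.707 kJ/s

Energy encountered per unit search time: 0.073×26 + 0.096×26 + 0.0635×8 = 4.902 kJ/s.
Handling time per unit search time: 0.073×32 + 0.096×13 + 0.0635×37 = 5.933.
Rate = 4.902/(1 + 5.933) = 0.707 kJ/s.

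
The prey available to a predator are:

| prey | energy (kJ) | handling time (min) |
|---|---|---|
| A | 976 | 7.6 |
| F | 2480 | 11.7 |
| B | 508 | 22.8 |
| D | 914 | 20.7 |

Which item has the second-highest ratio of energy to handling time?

Profitability E/h (kJ/min): A = 976/7.6 = 128, F = 2480/11.7 = 212, B = 508/22.8 = 22.3, D = 914/20.7 = 44.2.
Ranked: F > A > D > B.

A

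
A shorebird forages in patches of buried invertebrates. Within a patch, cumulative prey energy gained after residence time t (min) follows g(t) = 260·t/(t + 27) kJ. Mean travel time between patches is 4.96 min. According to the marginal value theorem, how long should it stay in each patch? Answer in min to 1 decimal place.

11.6 min

Maximise g(t)/(T+t): set derivative to zero → g'(t)(T+t) = g(t).
g'(t) = 260·27/(t + 27)². Setting 260·27/(t+27)² = 260t/[(t+27)(4.96+t)] gives 27(4.96+t) = t(t+27), so t² = 27×4.96 = 133.9.
t* = √133.9 = 11.57 min.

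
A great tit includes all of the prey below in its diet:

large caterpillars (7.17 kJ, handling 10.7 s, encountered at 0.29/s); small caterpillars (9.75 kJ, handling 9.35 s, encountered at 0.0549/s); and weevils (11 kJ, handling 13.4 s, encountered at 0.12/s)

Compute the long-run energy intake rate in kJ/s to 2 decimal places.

Energy encountered per unit search time: 0.29×7.17 + 0.0549×9.75 + 0.12×11 = 3.935 kJ/s.
Handling time per unit search time: 0.29×10.7 + 0.0549×9.35 + 0.12×13.4 = 5.224.
Rate = 3.935/(1 + 5.224) = 0.6321 kJ/s.

0.63 kJ/s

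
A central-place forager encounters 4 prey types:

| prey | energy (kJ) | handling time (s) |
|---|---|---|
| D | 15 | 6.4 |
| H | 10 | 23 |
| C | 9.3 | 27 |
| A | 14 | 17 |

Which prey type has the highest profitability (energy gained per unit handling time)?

D

Profitability E/h (kJ/s): D = 15/6.4 = 2.34, H = 10/23 = 0.435, C = 9.3/27 = 0.344, A = 14/17 = 0.824.
Ranked: D > A > H > C.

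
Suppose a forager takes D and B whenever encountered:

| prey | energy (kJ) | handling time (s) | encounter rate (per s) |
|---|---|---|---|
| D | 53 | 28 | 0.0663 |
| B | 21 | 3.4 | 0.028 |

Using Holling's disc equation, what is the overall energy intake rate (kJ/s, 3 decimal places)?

1.390 kJ/s

Energy encountered per unit search time: 0.0663×53 + 0.028×21 = 4.102 kJ/s.
Handling time per unit search time: 0.0663×28 + 0.028×3.4 = 1.952.
Rate = 4.102/(1 + 1.952) = 1.39 kJ/s.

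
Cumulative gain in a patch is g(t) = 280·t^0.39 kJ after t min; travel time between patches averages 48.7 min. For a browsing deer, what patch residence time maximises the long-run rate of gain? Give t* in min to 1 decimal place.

31.1 min

Maximise g(t)/(T+t): set derivative to zero → g'(t)(T+t) = g(t).
g'(t) = 0.39·280·t^-0.61. Setting 0.39·280·t^-0.61 = 280·t^0.39/(48.7+t) gives 0.39(48.7+t) = t, so 0.61·t = 0.39×48.7.
t* = 0.39×48.7/0.61 = 31.14 min.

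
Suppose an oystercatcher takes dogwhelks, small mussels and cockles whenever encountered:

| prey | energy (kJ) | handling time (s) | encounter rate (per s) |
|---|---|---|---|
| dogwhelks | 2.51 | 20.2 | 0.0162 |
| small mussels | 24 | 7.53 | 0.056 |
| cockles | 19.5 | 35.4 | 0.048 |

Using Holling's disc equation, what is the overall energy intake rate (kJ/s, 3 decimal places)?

0.673 kJ/s

R = (0.0162×2.51 + 0.056×24 + 0.048×19.5) / (1 + 0.0162×20.2 + 0.056×7.53 + 0.048×35.4) = 2.321/3.448 = 0.673 kJ/s.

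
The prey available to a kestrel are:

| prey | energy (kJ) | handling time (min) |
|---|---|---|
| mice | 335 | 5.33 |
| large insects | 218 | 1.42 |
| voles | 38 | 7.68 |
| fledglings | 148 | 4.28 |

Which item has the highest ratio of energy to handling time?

large insects

In descending order of E/h:
large insects: 218/1.42 = 154 kJ/min
mice: 335/5.33 = 62.9 kJ/min
fledglings: 148/4.28 = 34.6 kJ/min
voles: 38/7.68 = 4.95 kJ/min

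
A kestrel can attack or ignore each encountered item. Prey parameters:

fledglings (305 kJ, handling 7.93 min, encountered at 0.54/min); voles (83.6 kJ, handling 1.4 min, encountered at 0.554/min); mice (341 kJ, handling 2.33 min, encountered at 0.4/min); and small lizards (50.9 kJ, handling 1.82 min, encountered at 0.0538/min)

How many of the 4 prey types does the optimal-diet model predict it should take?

Profitabilities (E/h, kJ/min): mice 146, voles 59.7, fledglings 38.5, small lizards 28. Add prey in this order while the next type's profitability exceeds the intake rate on those already taken.
Rate on top 1: 70.6. voles: 59.7 < 70.6 → exclude; stop.
Optimal diet: mice — 1 of 4 types.

1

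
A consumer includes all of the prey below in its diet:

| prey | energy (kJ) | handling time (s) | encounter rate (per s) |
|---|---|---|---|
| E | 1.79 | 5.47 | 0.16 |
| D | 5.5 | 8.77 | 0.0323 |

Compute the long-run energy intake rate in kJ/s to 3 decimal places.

R = Σλ_iE_i / (1 + Σλ_ih_i)
Numerator: 0.16×1.79 + 0.0323×5.5 = 0.464
Denominator: 1 + 0.16×5.47 + 0.0323×8.77 = 2.158
R = 0.464/2.158 = 0.215 kJ/s

0.215 kJ/s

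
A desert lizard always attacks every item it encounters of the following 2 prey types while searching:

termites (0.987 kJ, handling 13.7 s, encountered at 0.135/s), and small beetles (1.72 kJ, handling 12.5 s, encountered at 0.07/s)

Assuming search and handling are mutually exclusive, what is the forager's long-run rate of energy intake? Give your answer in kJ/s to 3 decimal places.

0.068 kJ/s

Energy encountered per unit search time: 0.135×0.987 + 0.07×1.72 = 0.2536 kJ/s.
Handling time per unit search time: 0.135×13.7 + 0.07×12.5 = 2.724.
Rate = 0.2536/(1 + 2.724) = 0.0681 kJ/s.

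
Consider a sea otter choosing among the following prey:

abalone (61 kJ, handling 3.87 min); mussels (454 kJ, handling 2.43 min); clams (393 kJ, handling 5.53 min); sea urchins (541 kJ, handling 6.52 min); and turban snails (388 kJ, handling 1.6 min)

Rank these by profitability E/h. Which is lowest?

abalone

In descending order of E/h:
turban snails: 388/1.6 = 242 kJ/min
mussels: 454/2.43 = 187 kJ/min
sea urchins: 541/6.52 = 83 kJ/min
clams: 393/5.53 = 71.1 kJ/min
abalone: 61/3.87 = 15.8 kJ/min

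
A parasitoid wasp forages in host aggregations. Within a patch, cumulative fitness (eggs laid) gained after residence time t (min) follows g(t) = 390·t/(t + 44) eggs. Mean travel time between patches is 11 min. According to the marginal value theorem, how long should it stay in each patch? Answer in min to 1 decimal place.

22.0 min

Maximise g(t)/(T+t): set derivative to zero → g'(t)(T+t) = g(t).
g'(t) = 390·44/(t + 44)². Setting 390·44/(t+44)² = 390t/[(t+44)(11+t)] gives 44(11+t) = t(t+44), so t² = 44×11 = 484.
t* = √484 = 22 min.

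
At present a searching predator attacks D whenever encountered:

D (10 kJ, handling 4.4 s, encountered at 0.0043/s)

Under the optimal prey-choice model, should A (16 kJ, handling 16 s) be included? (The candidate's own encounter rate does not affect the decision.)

Yes

On D alone, R = ΣλE/(1+Σλh) = 0.043/1.019 = 0.0422 kJ/s.
Profitability of A: 16/16 = 1 kJ/s.
Since 1 > R, including A increases the long-run rate.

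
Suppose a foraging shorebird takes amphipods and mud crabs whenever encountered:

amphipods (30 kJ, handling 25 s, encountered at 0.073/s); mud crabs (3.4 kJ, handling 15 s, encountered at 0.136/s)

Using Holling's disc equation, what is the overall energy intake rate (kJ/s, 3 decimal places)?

0.545 kJ/s

R = Σλ_iE_i / (1 + Σλ_ih_i)
Numerator: 0.073×30 + 0.136×3.4 = 2.652
Denominator: 1 + 0.073×25 + 0.136×15 = 4.865
R = 2.652/4.865 = 0.5452 kJ/s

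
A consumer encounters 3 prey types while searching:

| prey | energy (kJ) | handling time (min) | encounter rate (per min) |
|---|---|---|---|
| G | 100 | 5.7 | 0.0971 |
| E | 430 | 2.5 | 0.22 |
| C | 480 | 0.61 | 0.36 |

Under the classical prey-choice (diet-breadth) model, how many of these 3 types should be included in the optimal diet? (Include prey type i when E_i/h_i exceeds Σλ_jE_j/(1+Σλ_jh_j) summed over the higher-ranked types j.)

Profitabilities (E/h, kJ/min): C 787, E 172, G 17.5. Add prey in this order while the next type's profitability exceeds the intake rate on those already taken.
Rate on top 1: 141.7. E: 172 > 141.7 → include.
Rate on top 2: 151.1. G: 17.5 < 151.1 → exclude; stop.
Optimal diet: C, E — 2 of 3 types.

2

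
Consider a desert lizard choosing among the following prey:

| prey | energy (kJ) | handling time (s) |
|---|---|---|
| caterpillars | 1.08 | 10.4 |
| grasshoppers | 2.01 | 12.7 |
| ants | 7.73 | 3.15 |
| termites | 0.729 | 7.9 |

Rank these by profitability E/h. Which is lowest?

termites

In descending order of E/h:
ants: 7.73/3.15 = 2.45 kJ/s
grasshoppers: 2.01/12.7 = 0.158 kJ/s
caterpillars: 1.08/10.4 = 0.104 kJ/s
termites: 0.729/7.9 = 0.0923 kJ/s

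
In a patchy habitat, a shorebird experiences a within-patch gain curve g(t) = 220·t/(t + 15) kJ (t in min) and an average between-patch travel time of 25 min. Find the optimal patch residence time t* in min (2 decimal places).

Optimal t* satisfies g'(t*) = g(t*)/(T + t*).
g'(t) = 220·15/(t + 15)². Setting 220·15/(t+15)² = 220t/[(t+15)(25+t)] gives 15(25+t) = t(t+15), so t² = 15×25 = 375.
t* = √375 = 19.36 min.

19.36 min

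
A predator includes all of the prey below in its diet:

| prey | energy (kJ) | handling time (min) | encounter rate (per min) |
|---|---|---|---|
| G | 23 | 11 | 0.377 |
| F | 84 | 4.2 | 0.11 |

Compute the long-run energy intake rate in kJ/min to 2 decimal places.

3.19 kJ/min

R = (0.377×23 + 0.11×84) / (1 + 0.377×11 + 0.11×4.2) = 17.91/5.609 = 3.193 kJ/min.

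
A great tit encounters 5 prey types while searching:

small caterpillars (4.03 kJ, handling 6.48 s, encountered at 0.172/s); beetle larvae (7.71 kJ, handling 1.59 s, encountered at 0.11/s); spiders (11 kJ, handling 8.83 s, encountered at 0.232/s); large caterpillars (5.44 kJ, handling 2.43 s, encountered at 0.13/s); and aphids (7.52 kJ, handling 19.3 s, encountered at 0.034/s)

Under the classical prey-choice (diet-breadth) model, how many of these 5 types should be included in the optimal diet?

3

Rank by E/h (kJ/s): beetle larvae 4.85, large caterpillars 2.24, spiders 1.25, small caterpillars 0.622, aphids 0.39. Include each in turn until the next type's E/h falls below the running intake rate.
Rate on top 1: 0.7218. large caterpillars: 2.24 > 0.7218 → include.
Rate on top 2: 1.043. spiders: 1.25 > 1.043 → include.
Rate on top 3: 1.16. small caterpillars: 0.622 < 1.16 → exclude; stop.
Optimal diet: beetle larvae, large caterpillars, spiders — 3 of 5 types.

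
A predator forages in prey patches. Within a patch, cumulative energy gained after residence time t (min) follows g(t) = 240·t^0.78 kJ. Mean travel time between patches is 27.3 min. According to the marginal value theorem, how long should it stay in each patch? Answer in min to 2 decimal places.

96.79 min

Maximise g(t)/(T+t): set derivative to zero → g'(t)(T+t) = g(t).
g'(t) = 0.78·240·t^-0.22. Setting 0.78·240·t^-0.22 = 240·t^0.78/(27.3+t) gives 0.78(27.3+t) = t, so 0.22·t = 0.78×27.3.
t* = 0.78×27.3/0.22 = 96.79 min.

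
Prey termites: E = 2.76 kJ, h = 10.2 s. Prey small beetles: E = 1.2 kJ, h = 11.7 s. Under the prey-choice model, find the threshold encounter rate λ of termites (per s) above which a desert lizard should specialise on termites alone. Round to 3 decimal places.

At the threshold, the rate on termites alone equals the profitability of small beetles: λ·2.76/(1 + λ·10.2) = 1.2/11.7 = 0.1026.
Rearranging, λ(2.76 − 0.1026×10.2) = 0.1026, so λ = 0.1026/1.714 = 0.05984 per s.

0.060 per s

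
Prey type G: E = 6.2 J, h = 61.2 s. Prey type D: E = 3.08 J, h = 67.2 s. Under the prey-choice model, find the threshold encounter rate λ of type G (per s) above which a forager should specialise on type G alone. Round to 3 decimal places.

Drop type D once their profitability E₂/h₂ falls below the rate achievable on type G alone: E₂/h₂ = λE₁/(1 + λh₁).
Solve for λ: λE₁h₂ = E₂(1 + λh₁) → λ(E₁h₂ − E₂h₁) = E₂ → λ = E₂/(E₁h₂ − E₂h₁).
λ = 3.08/(6.2×67.2 − 3.08×61.2) = 3.08/228.1 = 0.0135 per s.

0.014 per s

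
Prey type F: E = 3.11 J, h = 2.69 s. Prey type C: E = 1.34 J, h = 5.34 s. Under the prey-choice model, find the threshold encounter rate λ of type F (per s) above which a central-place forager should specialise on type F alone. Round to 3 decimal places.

At the threshold, the rate on type F alone equals the profitability of type C: λ·3.11/(1 + λ·2.69) = 1.34/5.34 = 0.2509.
Rearranging, λ(3.11 − 0.2509×2.69) = 0.2509, so λ = 0.2509/2.435 = 0.1031 per s.

0.103 per s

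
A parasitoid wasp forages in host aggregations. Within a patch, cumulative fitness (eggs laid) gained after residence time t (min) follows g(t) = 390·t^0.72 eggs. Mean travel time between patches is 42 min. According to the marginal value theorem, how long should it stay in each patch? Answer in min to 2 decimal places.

Optimal t* satisfies g'(t*) = g(t*)/(T + t*).
g'(t) = 0.72·390·t^-0.28. Setting 0.72·390·t^-0.28 = 390·t^0.72/(42+t) gives 0.72(42+t) = t, so 0.28·t = 0.72×42.
t* = 0.72×42/0.28 = 108 min.

108.00 min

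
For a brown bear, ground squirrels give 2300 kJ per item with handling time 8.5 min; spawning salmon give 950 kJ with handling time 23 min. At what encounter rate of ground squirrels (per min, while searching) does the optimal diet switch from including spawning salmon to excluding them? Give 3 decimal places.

The zero-one rule: include spawning salmon iff E₂/h₂ > λE₁/(1+λh₁). Equality gives the switch point.
λE₁h₂ = E₂ + λE₂h₁ ⇒ λ = E₂/(E₁h₂ − E₂h₁) = 950/(5.29e+04 − 8075) = 0.02119 per min.

0.021 per min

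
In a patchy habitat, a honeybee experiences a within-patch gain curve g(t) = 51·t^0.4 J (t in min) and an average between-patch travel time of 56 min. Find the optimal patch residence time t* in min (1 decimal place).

37.3 min

By the marginal value theorem, leave when the instantaneous gain rate g'(t) equals the habitat-wide average g(t)/(T + t).
g'(t) = 0.4·51·t^-0.6. Setting 0.4·51·t^-0.6 = 51·t^0.4/(56+t) gives 0.4(56+t) = t, so 0.60·t = 0.4×56.
t* = 0.4×56/0.60 = 37.33 min.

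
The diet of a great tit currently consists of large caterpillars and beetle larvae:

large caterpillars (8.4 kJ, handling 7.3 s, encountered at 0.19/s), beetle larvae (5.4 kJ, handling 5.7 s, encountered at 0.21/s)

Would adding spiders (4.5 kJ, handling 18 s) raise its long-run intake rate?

On large caterpillars and beetle larvae alone, R = ΣλE/(1+Σλh) = 2.73/3.584 = 0.7617 kJ/s.
Profitability of spiders: 4.5/18 = 0.25 kJ/s.
0.25 < 0.7617, so adding spiders would lower the average — exclude it.

No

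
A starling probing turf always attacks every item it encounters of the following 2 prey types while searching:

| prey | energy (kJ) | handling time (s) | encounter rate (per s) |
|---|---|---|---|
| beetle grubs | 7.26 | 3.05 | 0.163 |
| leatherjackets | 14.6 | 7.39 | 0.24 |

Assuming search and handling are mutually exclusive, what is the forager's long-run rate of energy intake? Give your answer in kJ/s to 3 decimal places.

R = Σλ_iE_i / (1 + Σλ_ih_i)
Numerator: 0.163×7.26 + 0.24×14.6 = 4.687
Denominator: 1 + 0.163×3.05 + 0.24×7.39 = 3.271
R = 4.687/3.271 = 1.433 kJ/s

1.433 kJ/s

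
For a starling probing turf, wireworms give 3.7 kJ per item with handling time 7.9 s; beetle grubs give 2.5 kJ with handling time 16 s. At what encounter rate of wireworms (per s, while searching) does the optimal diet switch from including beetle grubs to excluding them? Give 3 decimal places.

Drop beetle grubs once their profitability E₂/h₂ falls below the rate achievable on wireworms alone: E₂/h₂ = λE₁/(1 + λh₁).
Solve for λ: λE₁h₂ = E₂(1 + λh₁) → λ(E₁h₂ − E₂h₁) = E₂ → λ = E₂/(E₁h₂ − E₂h₁).
λ = 2.5/(3.7×16 − 2.5×7.9) = 2.5/39.45 = 0.06337 per s.

0.063 per s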